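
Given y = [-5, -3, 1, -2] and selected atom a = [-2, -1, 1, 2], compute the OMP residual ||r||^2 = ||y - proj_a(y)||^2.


a^T a = 10.
a^T y = 10.
coeff = 10/10 = 1.
||r||^2 = 29.

29


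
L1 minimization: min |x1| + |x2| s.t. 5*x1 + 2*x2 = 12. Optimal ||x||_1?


Axis intercepts:
  x1 = 12/5, x2 = 0: L1 = 12/5
  x1 = 0, x2 = 6: L1 = 6
x* = (12/5, 0)
||x*||_1 = 12/5.

12/5


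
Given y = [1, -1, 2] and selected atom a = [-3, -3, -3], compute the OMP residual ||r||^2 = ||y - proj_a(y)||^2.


a^T a = 27.
a^T y = -6.
coeff = -6/27 = -2/9.
||r||^2 = 14/3.

14/3


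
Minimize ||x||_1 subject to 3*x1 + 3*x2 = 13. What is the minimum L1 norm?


Axis intercepts:
  x1 = 13/3, x2 = 0: L1 = 13/3
  x1 = 0, x2 = 13/3: L1 = 13/3
x* = (13/3, 0)
||x*||_1 = 13/3.

13/3


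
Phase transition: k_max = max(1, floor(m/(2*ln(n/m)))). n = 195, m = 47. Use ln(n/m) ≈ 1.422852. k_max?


n/m = 195/47.
ln(n/m) ≈ 1.422852.
2*ln(n/m) ≈ 2.845704.
m/(2*ln(n/m)) ≈ 47/2.845704 ≈ 16.5161.
floor = 16.
k_max = max(1, 16) = 16.

16


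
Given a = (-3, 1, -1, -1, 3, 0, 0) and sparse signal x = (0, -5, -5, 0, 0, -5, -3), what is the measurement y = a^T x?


Non-zero terms: ['1*-5', '-1*-5', '0*-5', '0*-3']
Products: [-5, 5, 0, 0]
y = sum = 0.

0


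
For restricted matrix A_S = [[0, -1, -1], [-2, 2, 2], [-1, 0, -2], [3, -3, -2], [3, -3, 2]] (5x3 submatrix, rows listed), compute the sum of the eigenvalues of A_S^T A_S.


Sum of eigenvalues of A_S^T A_S = trace(A_S^T A_S) = sum of squared column norms of A_S.
A_S^T A_S diagonal: [23, 23, 17].
trace = 23 + 23 + 17 = 63.

63


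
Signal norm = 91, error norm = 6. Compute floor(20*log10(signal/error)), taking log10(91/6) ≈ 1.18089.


||x||/||e|| = 91/6.
log10(91/6) ≈ 1.18089.
20*log10(||x||/||e||) ≈ 20*1.18089 = 23.6178.
floor(23.6178) = 23.

23


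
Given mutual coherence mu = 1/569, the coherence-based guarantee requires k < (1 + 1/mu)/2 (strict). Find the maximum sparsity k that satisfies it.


1/mu = 569.
1 + 1/mu = 570.
(1 + 1/mu)/2 = 285 is an integer and the inequality is strict, so k_max = 285 - 1 = 284.

284


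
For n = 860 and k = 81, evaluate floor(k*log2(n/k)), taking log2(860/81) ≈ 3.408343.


log2(n/k) = log2(860/81) ≈ 3.408343.
k*log2(n/k) ≈ 81*3.408343 = 276.075783.
floor(276.075783) = 276.

276


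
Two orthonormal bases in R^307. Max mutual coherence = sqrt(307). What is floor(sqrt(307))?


17^2 = 289 <= 307 < 324 = 18^2, so 17 <= sqrt(307) < 18.
floor(sqrt(307)) = 17.

17


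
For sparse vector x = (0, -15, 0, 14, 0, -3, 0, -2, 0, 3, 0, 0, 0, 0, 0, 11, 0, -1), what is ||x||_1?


Non-zero entries: [(1, -15), (3, 14), (5, -3), (7, -2), (9, 3), (15, 11), (17, -1)]
Absolute values: [15, 14, 3, 2, 3, 11, 1]
||x||_1 = sum = 49.

49


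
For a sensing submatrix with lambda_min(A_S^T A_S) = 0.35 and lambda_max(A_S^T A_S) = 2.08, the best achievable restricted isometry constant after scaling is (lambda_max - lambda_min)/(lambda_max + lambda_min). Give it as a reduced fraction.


lambda_max - lambda_min = 2.08 - 0.35 = 1.73.
lambda_max + lambda_min = 2.08 + 0.35 = 2.43.
delta = 1.73/2.43 = 173/243.

173/243


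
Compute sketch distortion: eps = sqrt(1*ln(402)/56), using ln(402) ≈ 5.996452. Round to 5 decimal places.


ln(402) ≈ 5.996452.
1*ln(N)/m ≈ 1*5.996452/56 ≈ 0.1070795.
eps = sqrt(0.1070795) ≈ 0.32723 ≈ 0.32723.

0.32723


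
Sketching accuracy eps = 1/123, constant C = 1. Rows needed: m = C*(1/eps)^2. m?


1/eps = 123.
(1/eps)^2 = 15129.
m = 1*15129 = 15129.

15129


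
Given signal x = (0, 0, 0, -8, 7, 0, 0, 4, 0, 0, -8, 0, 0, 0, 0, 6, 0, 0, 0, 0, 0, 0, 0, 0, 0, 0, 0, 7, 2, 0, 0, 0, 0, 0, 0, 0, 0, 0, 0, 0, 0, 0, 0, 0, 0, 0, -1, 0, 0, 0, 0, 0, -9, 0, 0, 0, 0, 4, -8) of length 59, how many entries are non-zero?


Non-zero positions: [3, 4, 7, 10, 15, 27, 28, 46, 52, 57, 58].
Sparsity = 11.

11


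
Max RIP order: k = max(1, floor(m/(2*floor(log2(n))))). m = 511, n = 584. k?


floor(log2(584)) = 9.
2*9 = 18.
m/(2*floor(log2(n))) = 511/18 ≈ 28.3889.
floor = 28.
k = max(1, 28) = 28.

28


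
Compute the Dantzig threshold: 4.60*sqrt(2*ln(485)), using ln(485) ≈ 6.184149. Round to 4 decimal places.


ln(485) ≈ 6.184149.
2*ln(n) ≈ 12.368298.
sqrt(2*ln(n)) ≈ sqrt(12.368298) ≈ 3.516859.
threshold ≈ 4.60*3.516859 = 16.1775514 ≈ 16.1776.

16.1776


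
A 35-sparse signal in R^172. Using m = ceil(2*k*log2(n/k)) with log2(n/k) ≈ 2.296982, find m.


log2(n/k) = log2(172/35) ≈ 2.296982.
2*k*log2(n/k) ≈ 2*35*2.296982 = 160.78874.
m = ceil(160.78874) = 161.

161


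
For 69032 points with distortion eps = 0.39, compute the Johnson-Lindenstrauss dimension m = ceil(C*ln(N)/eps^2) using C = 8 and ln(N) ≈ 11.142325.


ln(69032) ≈ 11.142325.
eps^2 = 0.39^2 = 0.1521.
C*ln(N)/eps^2 ≈ 8*11.142325/0.1521 ≈ 586.0526.
m = ceil(586.0526) = 587.

587


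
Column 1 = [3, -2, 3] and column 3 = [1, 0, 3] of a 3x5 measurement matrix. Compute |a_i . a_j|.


Inner product: 3*1 + -2*0 + 3*3
Products: [3, 0, 9]
Sum = 12.
|dot| = 12.

12


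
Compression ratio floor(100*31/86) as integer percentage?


100*m/n = 100*31/86 ≈ 36.0465.
floor = 36.

36


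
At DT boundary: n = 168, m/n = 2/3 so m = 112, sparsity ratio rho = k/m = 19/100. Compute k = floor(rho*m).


m = 2/3*168 = 112.
rho = 19/100.
rho*m = 19/100*112 = 21.28.
k = floor(21.28) = 21.

21


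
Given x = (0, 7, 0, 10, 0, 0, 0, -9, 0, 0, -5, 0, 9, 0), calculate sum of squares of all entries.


Non-zero entries: [(1, 7), (3, 10), (7, -9), (10, -5), (12, 9)]
Squares: [49, 100, 81, 25, 81]
||x||_2^2 = sum = 336.

336


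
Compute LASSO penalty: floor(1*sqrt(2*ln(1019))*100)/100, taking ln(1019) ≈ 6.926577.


ln(1019) ≈ 6.926577.
2*ln(n) ≈ 13.853154.
sqrt(2*ln(n)) ≈ sqrt(13.853154) ≈ 3.721983.
lambda ≈ 1*3.721983 = 3.721983.
floor(lambda*100)/100 = 3.72.

3.72


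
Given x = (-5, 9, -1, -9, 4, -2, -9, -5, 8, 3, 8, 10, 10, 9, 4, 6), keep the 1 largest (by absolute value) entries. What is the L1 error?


Sorted |x_i| descending: [10, 10, 9, 9, 9, 9, 8, 8, 6, 5, 5, 4, 4, 3, 2, 1]
Keep top 1: [10]
Tail entries: [10, 9, 9, 9, 9, 8, 8, 6, 5, 5, 4, 4, 3, 2, 1]
L1 error = sum of tail = 92.

92


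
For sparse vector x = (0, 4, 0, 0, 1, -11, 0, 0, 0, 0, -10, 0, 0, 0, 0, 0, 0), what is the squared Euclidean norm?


Non-zero entries: [(1, 4), (4, 1), (5, -11), (10, -10)]
Squares: [16, 1, 121, 100]
||x||_2^2 = sum = 238.

238


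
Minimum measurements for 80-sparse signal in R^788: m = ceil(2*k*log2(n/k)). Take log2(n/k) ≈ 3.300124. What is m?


log2(n/k) = log2(788/80) ≈ 3.300124.
2*k*log2(n/k) ≈ 2*80*3.300124 = 528.01984.
m = ceil(528.01984) = 529.

529


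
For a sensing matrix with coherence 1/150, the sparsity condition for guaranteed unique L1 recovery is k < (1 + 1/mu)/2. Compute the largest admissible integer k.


1/mu = 150.
1 + 1/mu = 151.
(1 + 1/mu)/2 = 75.5 is not an integer, so k_max = floor(75.5) = 75.

75


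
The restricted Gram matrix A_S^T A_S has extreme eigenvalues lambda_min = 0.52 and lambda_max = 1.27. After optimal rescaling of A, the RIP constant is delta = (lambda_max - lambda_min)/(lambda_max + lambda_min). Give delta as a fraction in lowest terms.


lambda_max - lambda_min = 1.27 - 0.52 = 0.75.
lambda_max + lambda_min = 1.27 + 0.52 = 1.79.
delta = 0.75/1.79 = 75/179.

75/179


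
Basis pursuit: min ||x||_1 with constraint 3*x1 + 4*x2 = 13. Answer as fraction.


Axis intercepts:
  x1 = 13/3, x2 = 0: L1 = 13/3
  x1 = 0, x2 = 13/4: L1 = 13/4
x* = (0, 13/4)
||x*||_1 = 13/4.

13/4


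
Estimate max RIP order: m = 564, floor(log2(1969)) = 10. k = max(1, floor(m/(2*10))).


floor(log2(1969)) = 10.
2*10 = 20.
m/(2*floor(log2(n))) = 564/20 ≈ 28.2.
floor = 28.
k = max(1, 28) = 28.

28


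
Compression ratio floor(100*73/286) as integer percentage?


100*m/n = 100*73/286 ≈ 25.5245.
floor = 25.

25


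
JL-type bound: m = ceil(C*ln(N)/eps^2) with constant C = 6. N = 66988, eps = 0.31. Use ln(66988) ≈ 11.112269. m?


ln(66988) ≈ 11.112269.
eps^2 = 0.31^2 = 0.0961.
C*ln(N)/eps^2 ≈ 6*11.112269/0.0961 ≈ 693.7941.
m = ceil(693.7941) = 694.

694


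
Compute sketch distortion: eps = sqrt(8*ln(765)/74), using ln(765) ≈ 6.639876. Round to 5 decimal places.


ln(765) ≈ 6.639876.
8*ln(N)/m ≈ 8*6.639876/74 ≈ 0.71782443.
eps = sqrt(0.71782443) ≈ 0.8472452 ≈ 0.84725.

0.84725


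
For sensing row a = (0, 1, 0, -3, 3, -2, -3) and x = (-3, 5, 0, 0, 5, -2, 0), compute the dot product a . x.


Non-zero terms: ['0*-3', '1*5', '3*5', '-2*-2']
Products: [0, 5, 15, 4]
y = sum = 24.

24


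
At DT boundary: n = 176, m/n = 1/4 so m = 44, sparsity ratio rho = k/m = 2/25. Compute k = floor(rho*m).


m = 1/4*176 = 44.
rho = 2/25.
rho*m = 2/25*44 = 3.52.
k = floor(3.52) = 3.

3


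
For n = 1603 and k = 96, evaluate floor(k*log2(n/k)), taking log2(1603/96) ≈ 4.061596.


log2(n/k) = log2(1603/96) ≈ 4.061596.
k*log2(n/k) ≈ 96*4.061596 = 389.913216.
floor(389.913216) = 389.

389


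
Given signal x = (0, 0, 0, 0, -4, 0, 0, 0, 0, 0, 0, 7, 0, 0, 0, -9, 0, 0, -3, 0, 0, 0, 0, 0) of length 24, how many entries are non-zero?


Non-zero positions: [4, 11, 15, 18].
Sparsity = 4.

4


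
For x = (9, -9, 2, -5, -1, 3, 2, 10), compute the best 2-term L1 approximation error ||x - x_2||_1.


Sorted |x_i| descending: [10, 9, 9, 5, 3, 2, 2, 1]
Keep top 2: [10, 9]
Tail entries: [9, 5, 3, 2, 2, 1]
L1 error = sum of tail = 22.

22


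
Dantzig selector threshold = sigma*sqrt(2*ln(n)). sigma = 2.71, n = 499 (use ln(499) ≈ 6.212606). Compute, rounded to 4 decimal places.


ln(499) ≈ 6.212606.
2*ln(n) ≈ 12.425212.
sqrt(2*ln(n)) ≈ sqrt(12.425212) ≈ 3.524941.
threshold ≈ 2.71*3.524941 = 9.55259011 ≈ 9.5526.

9.5526


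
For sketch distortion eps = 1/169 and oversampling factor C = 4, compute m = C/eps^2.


1/eps = 169.
(1/eps)^2 = 28561.
m = 4*28561 = 114244.

114244


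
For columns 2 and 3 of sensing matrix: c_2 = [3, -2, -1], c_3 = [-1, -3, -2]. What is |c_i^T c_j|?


Inner product: 3*-1 + -2*-3 + -1*-2
Products: [-3, 6, 2]
Sum = 5.
|dot| = 5.

5


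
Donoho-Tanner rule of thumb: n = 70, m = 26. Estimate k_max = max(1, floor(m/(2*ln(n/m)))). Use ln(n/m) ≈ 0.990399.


n/m = 70/26 = 35/13.
ln(n/m) ≈ 0.990399.
2*ln(n/m) ≈ 1.980798.
m/(2*ln(n/m)) ≈ 26/1.980798 ≈ 13.126.
floor = 13.
k_max = max(1, 13) = 13.

13


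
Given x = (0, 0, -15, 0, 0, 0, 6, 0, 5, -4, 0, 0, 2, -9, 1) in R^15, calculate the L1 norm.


Non-zero entries: [(2, -15), (6, 6), (8, 5), (9, -4), (12, 2), (13, -9), (14, 1)]
Absolute values: [15, 6, 5, 4, 2, 9, 1]
||x||_1 = sum = 42.

42


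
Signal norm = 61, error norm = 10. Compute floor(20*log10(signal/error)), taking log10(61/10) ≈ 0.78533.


||x||/||e|| = 61/10.
log10(61/10) ≈ 0.78533.
20*log10(||x||/||e||) ≈ 20*0.78533 = 15.7066.
floor(15.7066) = 15.

15


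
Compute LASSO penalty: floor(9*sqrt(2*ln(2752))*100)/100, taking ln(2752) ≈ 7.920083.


ln(2752) ≈ 7.920083.
2*ln(n) ≈ 15.840166.
sqrt(2*ln(n)) ≈ sqrt(15.840166) ≈ 3.979971.
lambda ≈ 9*3.979971 = 35.819739.
floor(lambda*100)/100 = 35.81.

35.81


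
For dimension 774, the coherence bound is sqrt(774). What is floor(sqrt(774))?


27^2 = 729 <= 774 < 784 = 28^2, so 27 <= sqrt(774) < 28.
floor(sqrt(774)) = 27.

27


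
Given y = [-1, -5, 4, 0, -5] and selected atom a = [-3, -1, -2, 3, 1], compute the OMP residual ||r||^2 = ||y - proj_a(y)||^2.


a^T a = 24.
a^T y = -5.
coeff = -5/24 = -5/24.
||r||^2 = 1583/24.

1583/24


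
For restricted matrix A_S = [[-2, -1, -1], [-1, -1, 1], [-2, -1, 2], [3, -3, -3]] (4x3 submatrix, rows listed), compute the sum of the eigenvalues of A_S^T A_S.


Sum of eigenvalues of A_S^T A_S = trace(A_S^T A_S) = sum of squared column norms of A_S.
A_S^T A_S diagonal: [18, 12, 15].
trace = 18 + 12 + 15 = 45.

45


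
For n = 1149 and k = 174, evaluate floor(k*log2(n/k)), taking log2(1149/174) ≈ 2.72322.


log2(n/k) = log2(1149/174) ≈ 2.72322.
k*log2(n/k) ≈ 174*2.72322 = 473.84028.
floor(473.84028) = 473.

473


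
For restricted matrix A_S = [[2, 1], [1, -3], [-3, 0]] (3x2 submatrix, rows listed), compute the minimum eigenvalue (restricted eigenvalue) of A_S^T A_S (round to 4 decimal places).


A_S^T A_S = [[14, -1], [-1, 10]].
trace = 24.
det = 139.
disc = trace^2 - 4*det = 576 - 4*139 = 20.
sqrt(20) ≈ 4.472136.
lam_min = (24 - sqrt(20))/2 ≈ (24 - 4.472136)/2 = 9.763932 ≈ 9.7639.

9.7639


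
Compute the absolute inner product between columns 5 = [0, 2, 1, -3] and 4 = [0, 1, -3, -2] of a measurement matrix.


Inner product: 0*0 + 2*1 + 1*-3 + -3*-2
Products: [0, 2, -3, 6]
Sum = 5.
|dot| = 5.

5


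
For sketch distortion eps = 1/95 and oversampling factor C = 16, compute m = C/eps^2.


1/eps = 95.
(1/eps)^2 = 9025.
m = 16*9025 = 144400.

144400


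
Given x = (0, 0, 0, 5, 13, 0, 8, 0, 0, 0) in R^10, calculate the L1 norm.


Non-zero entries: [(3, 5), (4, 13), (6, 8)]
Absolute values: [5, 13, 8]
||x||_1 = sum = 26.

26


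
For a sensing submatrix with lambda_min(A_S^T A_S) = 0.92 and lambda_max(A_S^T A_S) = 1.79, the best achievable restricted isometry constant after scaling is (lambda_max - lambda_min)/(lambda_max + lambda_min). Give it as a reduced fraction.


lambda_max - lambda_min = 1.79 - 0.92 = 0.87.
lambda_max + lambda_min = 1.79 + 0.92 = 2.71.
delta = 0.87/2.71 = 87/271.

87/271


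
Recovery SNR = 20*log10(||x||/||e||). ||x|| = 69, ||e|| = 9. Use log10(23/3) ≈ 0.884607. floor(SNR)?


||x||/||e|| = 69/9 = 23/3.
log10(23/3) ≈ 0.884607.
20*log10(||x||/||e||) ≈ 20*0.884607 = 17.69214.
floor(17.69214) = 17.

17


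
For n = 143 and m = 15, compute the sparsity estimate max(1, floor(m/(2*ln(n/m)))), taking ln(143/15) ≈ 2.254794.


n/m = 143/15.
ln(n/m) ≈ 2.254794.
2*ln(n/m) ≈ 4.509588.
m/(2*ln(n/m)) ≈ 15/4.509588 ≈ 3.3262.
floor = 3.
k_max = max(1, 3) = 3.

3


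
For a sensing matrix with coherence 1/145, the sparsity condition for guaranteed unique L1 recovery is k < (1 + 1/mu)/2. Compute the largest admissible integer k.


1/mu = 145.
1 + 1/mu = 146.
(1 + 1/mu)/2 = 73 is an integer and the inequality is strict, so k_max = 73 - 1 = 72.

72


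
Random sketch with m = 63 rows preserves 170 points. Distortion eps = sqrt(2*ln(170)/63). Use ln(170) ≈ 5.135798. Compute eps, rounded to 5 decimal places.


ln(170) ≈ 5.135798.
2*ln(N)/m ≈ 2*5.135798/63 ≈ 0.16304121.
eps = sqrt(0.16304121) ≈ 0.4037836 ≈ 0.40378.

0.40378


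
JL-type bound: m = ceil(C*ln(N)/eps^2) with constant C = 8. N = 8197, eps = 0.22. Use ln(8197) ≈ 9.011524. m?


ln(8197) ≈ 9.011524.
eps^2 = 0.22^2 = 0.0484.
C*ln(N)/eps^2 ≈ 8*9.011524/0.0484 ≈ 1489.5081.
m = ceil(1489.5081) = 1490.

1490


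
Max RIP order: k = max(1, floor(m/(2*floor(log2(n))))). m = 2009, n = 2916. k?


floor(log2(2916)) = 11.
2*11 = 22.
m/(2*floor(log2(n))) = 2009/22 ≈ 91.3182.
floor = 91.
k = max(1, 91) = 91.

91


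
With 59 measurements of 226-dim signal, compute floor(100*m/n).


100*m/n = 100*59/226 ≈ 26.1062.
floor = 26.

26


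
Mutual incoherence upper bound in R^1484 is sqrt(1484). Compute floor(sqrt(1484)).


38^2 = 1444 <= 1484 < 1521 = 39^2, so 38 <= sqrt(1484) < 39.
floor(sqrt(1484)) = 38.

38


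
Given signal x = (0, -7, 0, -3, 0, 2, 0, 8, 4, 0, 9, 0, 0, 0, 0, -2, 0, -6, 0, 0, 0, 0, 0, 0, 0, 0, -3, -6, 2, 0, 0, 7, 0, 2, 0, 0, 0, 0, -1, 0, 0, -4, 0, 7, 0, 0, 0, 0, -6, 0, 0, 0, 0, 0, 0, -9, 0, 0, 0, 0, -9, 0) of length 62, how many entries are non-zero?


Non-zero positions: [1, 3, 5, 7, 8, 10, 15, 17, 26, 27, 28, 31, 33, 38, 41, 43, 48, 55, 60].
Sparsity = 19.

19


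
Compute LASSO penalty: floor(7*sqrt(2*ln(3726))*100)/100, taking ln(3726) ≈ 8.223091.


ln(3726) ≈ 8.223091.
2*ln(n) ≈ 16.446182.
sqrt(2*ln(n)) ≈ sqrt(16.446182) ≈ 4.055389.
lambda ≈ 7*4.055389 = 28.387723.
floor(lambda*100)/100 = 28.38.

28.38


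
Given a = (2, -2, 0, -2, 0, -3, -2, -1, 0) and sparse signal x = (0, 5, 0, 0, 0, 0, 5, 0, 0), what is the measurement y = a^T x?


Non-zero terms: ['-2*5', '-2*5']
Products: [-10, -10]
y = sum = -20.

-20


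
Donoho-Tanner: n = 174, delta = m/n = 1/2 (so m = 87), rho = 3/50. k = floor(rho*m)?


m = 1/2*174 = 87.
rho = 3/50.
rho*m = 3/50*87 = 5.22.
k = floor(5.22) = 5.

5


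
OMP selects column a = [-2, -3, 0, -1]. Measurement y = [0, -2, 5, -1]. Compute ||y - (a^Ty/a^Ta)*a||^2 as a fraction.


a^T a = 14.
a^T y = 7.
coeff = 7/14 = 1/2.
||r||^2 = 53/2.

53/2


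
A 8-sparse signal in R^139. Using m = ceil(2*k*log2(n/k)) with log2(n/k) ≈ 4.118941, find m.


log2(n/k) = log2(139/8) ≈ 4.118941.
2*k*log2(n/k) ≈ 2*8*4.118941 = 65.903056.
m = ceil(65.903056) = 66.

66


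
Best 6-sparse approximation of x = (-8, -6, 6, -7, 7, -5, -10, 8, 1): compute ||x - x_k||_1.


Sorted |x_i| descending: [10, 8, 8, 7, 7, 6, 6, 5, 1]
Keep top 6: [10, 8, 8, 7, 7, 6]
Tail entries: [6, 5, 1]
L1 error = sum of tail = 12.

12


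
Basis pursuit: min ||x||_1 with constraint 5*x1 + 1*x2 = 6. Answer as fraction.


Axis intercepts:
  x1 = 6/5, x2 = 0: L1 = 6/5
  x1 = 0, x2 = 6: L1 = 6
x* = (6/5, 0)
||x*||_1 = 6/5.

6/5


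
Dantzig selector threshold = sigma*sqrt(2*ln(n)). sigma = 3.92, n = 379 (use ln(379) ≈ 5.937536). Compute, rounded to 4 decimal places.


ln(379) ≈ 5.937536.
2*ln(n) ≈ 11.875072.
sqrt(2*ln(n)) ≈ sqrt(11.875072) ≈ 3.446023.
threshold ≈ 3.92*3.446023 = 13.50841016 ≈ 13.5084.

13.5084


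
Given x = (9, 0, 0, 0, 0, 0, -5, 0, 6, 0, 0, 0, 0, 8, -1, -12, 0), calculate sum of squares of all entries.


Non-zero entries: [(0, 9), (6, -5), (8, 6), (13, 8), (14, -1), (15, -12)]
Squares: [81, 25, 36, 64, 1, 144]
||x||_2^2 = sum = 351.

351


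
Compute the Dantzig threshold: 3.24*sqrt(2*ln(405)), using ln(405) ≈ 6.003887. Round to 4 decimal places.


ln(405) ≈ 6.003887.
2*ln(n) ≈ 12.007774.
sqrt(2*ln(n)) ≈ sqrt(12.007774) ≈ 3.465224.
threshold ≈ 3.24*3.465224 = 11.22732576 ≈ 11.2273.

11.2273


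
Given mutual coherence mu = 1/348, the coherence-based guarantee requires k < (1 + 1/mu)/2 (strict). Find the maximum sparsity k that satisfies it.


1/mu = 348.
1 + 1/mu = 349.
(1 + 1/mu)/2 = 174.5 is not an integer, so k_max = floor(174.5) = 174.

174


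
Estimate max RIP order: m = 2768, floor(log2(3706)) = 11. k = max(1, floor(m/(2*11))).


floor(log2(3706)) = 11.
2*11 = 22.
m/(2*floor(log2(n))) = 2768/22 ≈ 125.8182.
floor = 125.
k = max(1, 125) = 125.

125


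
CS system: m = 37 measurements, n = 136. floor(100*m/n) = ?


100*m/n = 100*37/136 ≈ 27.2059.
floor = 27.

27


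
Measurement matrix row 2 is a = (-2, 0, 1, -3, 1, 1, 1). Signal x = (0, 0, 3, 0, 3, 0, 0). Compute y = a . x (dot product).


Non-zero terms: ['1*3', '1*3']
Products: [3, 3]
y = sum = 6.

6


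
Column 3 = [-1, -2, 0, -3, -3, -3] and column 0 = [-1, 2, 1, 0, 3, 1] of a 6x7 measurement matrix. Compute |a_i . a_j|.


Inner product: -1*-1 + -2*2 + 0*1 + -3*0 + -3*3 + -3*1
Products: [1, -4, 0, 0, -9, -3]
Sum = -15.
|dot| = 15.

15


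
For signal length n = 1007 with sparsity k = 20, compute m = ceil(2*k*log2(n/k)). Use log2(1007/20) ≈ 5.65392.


log2(n/k) = log2(1007/20) ≈ 5.65392.
2*k*log2(n/k) ≈ 2*20*5.65392 = 226.1568.
m = ceil(226.1568) = 227.

227


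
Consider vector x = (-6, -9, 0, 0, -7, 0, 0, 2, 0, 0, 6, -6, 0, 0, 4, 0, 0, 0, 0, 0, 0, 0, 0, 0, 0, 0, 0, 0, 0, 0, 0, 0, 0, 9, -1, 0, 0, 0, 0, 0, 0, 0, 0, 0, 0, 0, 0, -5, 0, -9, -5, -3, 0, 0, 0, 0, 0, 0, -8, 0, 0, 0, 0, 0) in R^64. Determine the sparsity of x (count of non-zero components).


Non-zero positions: [0, 1, 4, 7, 10, 11, 14, 33, 34, 47, 49, 50, 51, 58].
Sparsity = 14.

14


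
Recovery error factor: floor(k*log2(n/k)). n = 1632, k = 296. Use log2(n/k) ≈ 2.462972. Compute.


log2(n/k) = log2(1632/296) ≈ 2.462972.
k*log2(n/k) ≈ 296*2.462972 = 729.039712.
floor(729.039712) = 729.

729


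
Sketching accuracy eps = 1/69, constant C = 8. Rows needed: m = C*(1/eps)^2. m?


1/eps = 69.
(1/eps)^2 = 4761.
m = 8*4761 = 38088.

38088


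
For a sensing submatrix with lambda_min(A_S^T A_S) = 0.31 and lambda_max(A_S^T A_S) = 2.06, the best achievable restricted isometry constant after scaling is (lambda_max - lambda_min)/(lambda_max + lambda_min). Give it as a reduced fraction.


lambda_max - lambda_min = 2.06 - 0.31 = 1.75.
lambda_max + lambda_min = 2.06 + 0.31 = 2.37.
delta = 1.75/2.37 = 175/237.

175/237


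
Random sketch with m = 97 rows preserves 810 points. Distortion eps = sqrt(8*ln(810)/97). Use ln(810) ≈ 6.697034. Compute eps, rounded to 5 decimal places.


ln(810) ≈ 6.697034.
8*ln(N)/m ≈ 8*6.697034/97 ≈ 0.5523327.
eps = sqrt(0.5523327) ≈ 0.7431909 ≈ 0.74319.

0.74319


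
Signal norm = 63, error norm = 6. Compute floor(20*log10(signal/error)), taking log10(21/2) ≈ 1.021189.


||x||/||e|| = 63/6 = 21/2.
log10(21/2) ≈ 1.021189.
20*log10(||x||/||e||) ≈ 20*1.021189 = 20.42378.
floor(20.42378) = 20.

20


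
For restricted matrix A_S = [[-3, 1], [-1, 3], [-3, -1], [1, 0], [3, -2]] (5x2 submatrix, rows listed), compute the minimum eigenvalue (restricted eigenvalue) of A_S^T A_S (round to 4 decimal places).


A_S^T A_S = [[29, -9], [-9, 15]].
trace = 44.
det = 354.
disc = trace^2 - 4*det = 1936 - 4*354 = 520.
sqrt(520) ≈ 22.803509.
lam_min = (44 - sqrt(520))/2 ≈ (44 - 22.803509)/2 = 10.5982455 ≈ 10.5982.

10.5982


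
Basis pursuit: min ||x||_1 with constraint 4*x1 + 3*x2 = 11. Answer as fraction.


Axis intercepts:
  x1 = 11/4, x2 = 0: L1 = 11/4
  x1 = 0, x2 = 11/3: L1 = 11/3
x* = (11/4, 0)
||x*||_1 = 11/4.

11/4


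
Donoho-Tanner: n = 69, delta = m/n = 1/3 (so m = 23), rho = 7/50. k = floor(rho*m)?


m = 1/3*69 = 23.
rho = 7/50.
rho*m = 7/50*23 = 3.22.
k = floor(3.22) = 3.

3


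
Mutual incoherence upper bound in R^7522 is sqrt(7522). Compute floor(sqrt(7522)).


86^2 = 7396 <= 7522 < 7569 = 87^2, so 86 <= sqrt(7522) < 87.
floor(sqrt(7522)) = 86.

86


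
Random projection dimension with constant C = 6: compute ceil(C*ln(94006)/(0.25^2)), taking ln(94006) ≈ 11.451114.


ln(94006) ≈ 11.451114.
eps^2 = 0.25^2 = 0.0625.
C*ln(N)/eps^2 ≈ 6*11.451114/0.0625 ≈ 1099.3069.
m = ceil(1099.3069) = 1100.

1100


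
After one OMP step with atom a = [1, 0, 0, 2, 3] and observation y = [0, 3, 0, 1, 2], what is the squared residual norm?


a^T a = 14.
a^T y = 8.
coeff = 8/14 = 4/7.
||r||^2 = 66/7.

66/7


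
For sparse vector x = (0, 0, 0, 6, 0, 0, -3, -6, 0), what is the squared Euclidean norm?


Non-zero entries: [(3, 6), (6, -3), (7, -6)]
Squares: [36, 9, 36]
||x||_2^2 = sum = 81.

81


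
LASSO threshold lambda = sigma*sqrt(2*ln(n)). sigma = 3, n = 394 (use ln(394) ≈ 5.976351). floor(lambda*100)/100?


ln(394) ≈ 5.976351.
2*ln(n) ≈ 11.952702.
sqrt(2*ln(n)) ≈ sqrt(11.952702) ≈ 3.457268.
lambda ≈ 3*3.457268 = 10.371804.
floor(lambda*100)/100 = 10.37.

10.37


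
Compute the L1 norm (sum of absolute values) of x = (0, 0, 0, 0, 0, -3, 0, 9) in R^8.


Non-zero entries: [(5, -3), (7, 9)]
Absolute values: [3, 9]
||x||_1 = sum = 12.

12


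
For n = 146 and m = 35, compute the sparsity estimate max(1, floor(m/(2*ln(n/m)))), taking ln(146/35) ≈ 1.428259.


n/m = 146/35.
ln(n/m) ≈ 1.428259.
2*ln(n/m) ≈ 2.856518.
m/(2*ln(n/m)) ≈ 35/2.856518 ≈ 12.2527.
floor = 12.
k_max = max(1, 12) = 12.

12


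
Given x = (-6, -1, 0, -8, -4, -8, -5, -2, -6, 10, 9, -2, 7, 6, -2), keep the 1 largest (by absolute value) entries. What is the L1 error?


Sorted |x_i| descending: [10, 9, 8, 8, 7, 6, 6, 6, 5, 4, 2, 2, 2, 1, 0]
Keep top 1: [10]
Tail entries: [9, 8, 8, 7, 6, 6, 6, 5, 4, 2, 2, 2, 1, 0]
L1 error = sum of tail = 66.

66


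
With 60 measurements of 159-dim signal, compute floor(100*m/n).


100*m/n = 100*60/159 ≈ 37.7358.
floor = 37.

37


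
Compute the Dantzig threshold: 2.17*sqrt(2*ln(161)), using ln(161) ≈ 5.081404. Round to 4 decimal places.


ln(161) ≈ 5.081404.
2*ln(n) ≈ 10.162808.
sqrt(2*ln(n)) ≈ sqrt(10.162808) ≈ 3.187916.
threshold ≈ 2.17*3.187916 = 6.91777772 ≈ 6.9178.

6.9178


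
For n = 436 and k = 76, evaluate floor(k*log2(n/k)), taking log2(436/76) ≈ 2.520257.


log2(n/k) = log2(436/76) ≈ 2.520257.
k*log2(n/k) ≈ 76*2.520257 = 191.539532.
floor(191.539532) = 191.

191


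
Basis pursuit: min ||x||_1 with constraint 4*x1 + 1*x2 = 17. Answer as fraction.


Axis intercepts:
  x1 = 17/4, x2 = 0: L1 = 17/4
  x1 = 0, x2 = 17: L1 = 17
x* = (17/4, 0)
||x*||_1 = 17/4.

17/4


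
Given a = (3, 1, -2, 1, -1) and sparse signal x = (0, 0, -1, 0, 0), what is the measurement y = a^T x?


Non-zero terms: ['-2*-1']
Products: [2]
y = sum = 2.

2


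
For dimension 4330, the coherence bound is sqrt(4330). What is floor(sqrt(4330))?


65^2 = 4225 <= 4330 < 4356 = 66^2, so 65 <= sqrt(4330) < 66.
floor(sqrt(4330)) = 65.

65


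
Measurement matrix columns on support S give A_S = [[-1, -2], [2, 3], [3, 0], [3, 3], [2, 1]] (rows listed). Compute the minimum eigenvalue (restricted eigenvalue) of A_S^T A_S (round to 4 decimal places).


A_S^T A_S = [[27, 19], [19, 23]].
trace = 50.
det = 260.
disc = trace^2 - 4*det = 2500 - 4*260 = 1460.
sqrt(1460) ≈ 38.209946.
lam_min = (50 - sqrt(1460))/2 ≈ (50 - 38.209946)/2 = 5.895027 ≈ 5.8950.

5.8950


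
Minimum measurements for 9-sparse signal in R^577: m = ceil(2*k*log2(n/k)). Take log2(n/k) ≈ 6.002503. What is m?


log2(n/k) = log2(577/9) ≈ 6.002503.
2*k*log2(n/k) ≈ 2*9*6.002503 = 108.045054.
m = ceil(108.045054) = 109.

109


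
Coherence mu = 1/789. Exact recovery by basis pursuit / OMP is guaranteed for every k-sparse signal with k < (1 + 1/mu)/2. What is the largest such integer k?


1/mu = 789.
1 + 1/mu = 790.
(1 + 1/mu)/2 = 395 is an integer and the inequality is strict, so k_max = 395 - 1 = 394.

394


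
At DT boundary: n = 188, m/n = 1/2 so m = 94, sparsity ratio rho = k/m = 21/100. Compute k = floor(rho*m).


m = 1/2*188 = 94.
rho = 21/100.
rho*m = 21/100*94 = 19.74.
k = floor(19.74) = 19.

19


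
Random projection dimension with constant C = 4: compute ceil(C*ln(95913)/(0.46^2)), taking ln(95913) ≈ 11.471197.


ln(95913) ≈ 11.471197.
eps^2 = 0.46^2 = 0.2116.
C*ln(N)/eps^2 ≈ 4*11.471197/0.2116 ≈ 216.8468.
m = ceil(216.8468) = 217.

217


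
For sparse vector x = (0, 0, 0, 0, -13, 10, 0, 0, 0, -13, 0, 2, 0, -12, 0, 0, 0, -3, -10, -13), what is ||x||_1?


Non-zero entries: [(4, -13), (5, 10), (9, -13), (11, 2), (13, -12), (17, -3), (18, -10), (19, -13)]
Absolute values: [13, 10, 13, 2, 12, 3, 10, 13]
||x||_1 = sum = 76.

76


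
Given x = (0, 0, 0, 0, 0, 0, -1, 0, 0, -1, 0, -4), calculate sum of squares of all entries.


Non-zero entries: [(6, -1), (9, -1), (11, -4)]
Squares: [1, 1, 16]
||x||_2^2 = sum = 18.

18


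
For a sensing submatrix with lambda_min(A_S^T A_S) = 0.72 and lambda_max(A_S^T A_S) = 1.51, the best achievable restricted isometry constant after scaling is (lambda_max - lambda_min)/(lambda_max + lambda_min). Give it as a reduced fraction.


lambda_max - lambda_min = 1.51 - 0.72 = 0.79.
lambda_max + lambda_min = 1.51 + 0.72 = 2.23.
delta = 0.79/2.23 = 79/223.

79/223


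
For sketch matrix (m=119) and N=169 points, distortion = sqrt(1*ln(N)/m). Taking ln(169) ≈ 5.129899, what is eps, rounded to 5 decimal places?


ln(169) ≈ 5.129899.
1*ln(N)/m ≈ 1*5.129899/119 ≈ 0.04310839.
eps = sqrt(0.04310839) ≈ 0.2076256 ≈ 0.20763.

0.20763


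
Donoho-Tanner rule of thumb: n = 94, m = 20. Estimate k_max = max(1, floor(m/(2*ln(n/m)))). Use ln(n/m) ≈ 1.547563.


n/m = 94/20 = 47/10.
ln(n/m) ≈ 1.547563.
2*ln(n/m) ≈ 3.095126.
m/(2*ln(n/m)) ≈ 20/3.095126 ≈ 6.4618.
floor = 6.
k_max = max(1, 6) = 6.

6


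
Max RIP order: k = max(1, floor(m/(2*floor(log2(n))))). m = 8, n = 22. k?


floor(log2(22)) = 4.
2*4 = 8.
m/(2*floor(log2(n))) = 8/8 ≈ 1.0.
floor = 1.
k = max(1, 1) = 1.

1


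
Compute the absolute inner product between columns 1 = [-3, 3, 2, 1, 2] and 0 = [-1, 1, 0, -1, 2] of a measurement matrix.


Inner product: -3*-1 + 3*1 + 2*0 + 1*-1 + 2*2
Products: [3, 3, 0, -1, 4]
Sum = 9.
|dot| = 9.

9


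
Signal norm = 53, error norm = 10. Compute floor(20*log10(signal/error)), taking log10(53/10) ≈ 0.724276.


||x||/||e|| = 53/10.
log10(53/10) ≈ 0.724276.
20*log10(||x||/||e||) ≈ 20*0.724276 = 14.48552.
floor(14.48552) = 14.

14


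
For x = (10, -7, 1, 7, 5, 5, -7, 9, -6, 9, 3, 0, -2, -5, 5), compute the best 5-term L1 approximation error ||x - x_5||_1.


Sorted |x_i| descending: [10, 9, 9, 7, 7, 7, 6, 5, 5, 5, 5, 3, 2, 1, 0]
Keep top 5: [10, 9, 9, 7, 7]
Tail entries: [7, 6, 5, 5, 5, 5, 3, 2, 1, 0]
L1 error = sum of tail = 39.

39


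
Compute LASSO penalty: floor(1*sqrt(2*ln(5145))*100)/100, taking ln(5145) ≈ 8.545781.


ln(5145) ≈ 8.545781.
2*ln(n) ≈ 17.091562.
sqrt(2*ln(n)) ≈ sqrt(17.091562) ≈ 4.134194.
lambda ≈ 1*4.134194 = 4.134194.
floor(lambda*100)/100 = 4.13.

4.13


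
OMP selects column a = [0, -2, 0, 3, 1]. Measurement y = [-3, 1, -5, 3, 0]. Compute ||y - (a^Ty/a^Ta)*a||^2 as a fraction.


a^T a = 14.
a^T y = 7.
coeff = 7/14 = 1/2.
||r||^2 = 81/2.

81/2


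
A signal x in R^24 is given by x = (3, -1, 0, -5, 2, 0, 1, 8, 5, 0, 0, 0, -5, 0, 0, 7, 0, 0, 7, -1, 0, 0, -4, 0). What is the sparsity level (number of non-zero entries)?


Non-zero positions: [0, 1, 3, 4, 6, 7, 8, 12, 15, 18, 19, 22].
Sparsity = 12.

12


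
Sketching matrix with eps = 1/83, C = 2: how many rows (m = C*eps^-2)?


1/eps = 83.
(1/eps)^2 = 6889.
m = 2*6889 = 13778.

13778


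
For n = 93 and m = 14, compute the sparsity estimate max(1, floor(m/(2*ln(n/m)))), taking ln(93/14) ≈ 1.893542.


n/m = 93/14.
ln(n/m) ≈ 1.893542.
2*ln(n/m) ≈ 3.787084.
m/(2*ln(n/m)) ≈ 14/3.787084 ≈ 3.6968.
floor = 3.
k_max = max(1, 3) = 3.

3


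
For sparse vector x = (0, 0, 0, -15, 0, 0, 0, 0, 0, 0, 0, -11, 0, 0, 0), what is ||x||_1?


Non-zero entries: [(3, -15), (11, -11)]
Absolute values: [15, 11]
||x||_1 = sum = 26.

26


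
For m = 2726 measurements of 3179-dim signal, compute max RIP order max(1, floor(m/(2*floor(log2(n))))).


floor(log2(3179)) = 11.
2*11 = 22.
m/(2*floor(log2(n))) = 2726/22 ≈ 123.9091.
floor = 123.
k = max(1, 123) = 123.

123


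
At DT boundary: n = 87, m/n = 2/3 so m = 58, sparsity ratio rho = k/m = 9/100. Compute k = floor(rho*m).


m = 2/3*87 = 58.
rho = 9/100.
rho*m = 9/100*58 = 5.22.
k = floor(5.22) = 5.

5


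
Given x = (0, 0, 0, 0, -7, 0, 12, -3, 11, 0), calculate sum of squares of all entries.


Non-zero entries: [(4, -7), (6, 12), (7, -3), (8, 11)]
Squares: [49, 144, 9, 121]
||x||_2^2 = sum = 323.

323


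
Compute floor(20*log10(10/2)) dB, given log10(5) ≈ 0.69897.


||x||/||e|| = 10/2 = 5.
log10(5) ≈ 0.69897.
20*log10(||x||/||e||) ≈ 20*0.69897 = 13.9794.
floor(13.9794) = 13.

13


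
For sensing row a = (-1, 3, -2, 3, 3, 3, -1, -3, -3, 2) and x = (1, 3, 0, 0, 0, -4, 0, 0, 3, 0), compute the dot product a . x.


Non-zero terms: ['-1*1', '3*3', '3*-4', '-3*3']
Products: [-1, 9, -12, -9]
y = sum = -13.

-13


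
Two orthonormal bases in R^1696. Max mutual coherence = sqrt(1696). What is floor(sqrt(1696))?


41^2 = 1681 <= 1696 < 1764 = 42^2, so 41 <= sqrt(1696) < 42.
floor(sqrt(1696)) = 41.

41


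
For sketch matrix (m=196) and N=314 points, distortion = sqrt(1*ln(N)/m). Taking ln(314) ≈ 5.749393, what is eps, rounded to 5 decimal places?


ln(314) ≈ 5.749393.
1*ln(N)/m ≈ 1*5.749393/196 ≈ 0.02933364.
eps = sqrt(0.02933364) ≈ 0.1712707 ≈ 0.17127.

0.17127


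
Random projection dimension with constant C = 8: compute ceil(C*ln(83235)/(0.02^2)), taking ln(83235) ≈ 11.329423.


ln(83235) ≈ 11.329423.
eps^2 = 0.02^2 = 0.0004.
C*ln(N)/eps^2 ≈ 8*11.329423/0.0004 ≈ 226588.46.
m = ceil(226588.46) = 226589.

226589


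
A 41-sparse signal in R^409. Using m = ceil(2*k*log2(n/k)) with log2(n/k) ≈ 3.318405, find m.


log2(n/k) = log2(409/41) ≈ 3.318405.
2*k*log2(n/k) ≈ 2*41*3.318405 = 272.10921.
m = ceil(272.10921) = 273.

273


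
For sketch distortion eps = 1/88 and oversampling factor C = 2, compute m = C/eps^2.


1/eps = 88.
(1/eps)^2 = 7744.
m = 2*7744 = 15488.

15488


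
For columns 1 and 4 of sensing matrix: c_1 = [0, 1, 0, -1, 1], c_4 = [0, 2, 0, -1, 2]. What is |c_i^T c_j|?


Inner product: 0*0 + 1*2 + 0*0 + -1*-1 + 1*2
Products: [0, 2, 0, 1, 2]
Sum = 5.
|dot| = 5.

5


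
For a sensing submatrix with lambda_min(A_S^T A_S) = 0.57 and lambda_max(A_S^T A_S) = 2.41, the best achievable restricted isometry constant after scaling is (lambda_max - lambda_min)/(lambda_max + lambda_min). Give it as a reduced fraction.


lambda_max - lambda_min = 2.41 - 0.57 = 1.84.
lambda_max + lambda_min = 2.41 + 0.57 = 2.98.
delta = 1.84/2.98 = 184/298 = 92/149.

92/149


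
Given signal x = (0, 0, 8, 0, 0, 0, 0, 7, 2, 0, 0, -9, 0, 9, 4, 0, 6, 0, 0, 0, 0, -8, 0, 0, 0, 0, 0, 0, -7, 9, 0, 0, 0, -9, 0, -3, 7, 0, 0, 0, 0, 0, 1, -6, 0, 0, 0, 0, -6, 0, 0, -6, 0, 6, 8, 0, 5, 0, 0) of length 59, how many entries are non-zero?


Non-zero positions: [2, 7, 8, 11, 13, 14, 16, 21, 28, 29, 33, 35, 36, 42, 43, 48, 51, 53, 54, 56].
Sparsity = 20.

20


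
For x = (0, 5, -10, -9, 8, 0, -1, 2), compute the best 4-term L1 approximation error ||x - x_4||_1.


Sorted |x_i| descending: [10, 9, 8, 5, 2, 1, 0, 0]
Keep top 4: [10, 9, 8, 5]
Tail entries: [2, 1, 0, 0]
L1 error = sum of tail = 3.

3


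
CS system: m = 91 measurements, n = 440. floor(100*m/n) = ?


100*m/n = 100*91/440 ≈ 20.6818.
floor = 20.

20


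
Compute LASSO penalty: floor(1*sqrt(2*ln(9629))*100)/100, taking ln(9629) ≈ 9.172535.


ln(9629) ≈ 9.172535.
2*ln(n) ≈ 18.34507.
sqrt(2*ln(n)) ≈ sqrt(18.34507) ≈ 4.283115.
lambda ≈ 1*4.283115 = 4.283115.
floor(lambda*100)/100 = 4.28.

4.28


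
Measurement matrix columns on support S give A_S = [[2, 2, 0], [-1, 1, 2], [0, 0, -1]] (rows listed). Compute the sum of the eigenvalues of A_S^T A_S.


Sum of eigenvalues of A_S^T A_S = trace(A_S^T A_S) = sum of squared column norms of A_S.
A_S^T A_S diagonal: [5, 5, 5].
trace = 5 + 5 + 5 = 15.

15


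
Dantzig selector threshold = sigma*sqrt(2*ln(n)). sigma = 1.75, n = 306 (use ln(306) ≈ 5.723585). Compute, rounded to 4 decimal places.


ln(306) ≈ 5.723585.
2*ln(n) ≈ 11.44717.
sqrt(2*ln(n)) ≈ sqrt(11.44717) ≈ 3.383367.
threshold ≈ 1.75*3.383367 = 5.92089225 ≈ 5.9209.

5.9209


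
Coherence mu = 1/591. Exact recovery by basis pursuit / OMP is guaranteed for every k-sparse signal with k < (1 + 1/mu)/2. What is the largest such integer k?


1/mu = 591.
1 + 1/mu = 592.
(1 + 1/mu)/2 = 296 is an integer and the inequality is strict, so k_max = 296 - 1 = 295.

295


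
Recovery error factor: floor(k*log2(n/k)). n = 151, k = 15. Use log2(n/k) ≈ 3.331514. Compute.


log2(n/k) = log2(151/15) ≈ 3.331514.
k*log2(n/k) ≈ 15*3.331514 = 49.97271.
floor(49.97271) = 49.

49


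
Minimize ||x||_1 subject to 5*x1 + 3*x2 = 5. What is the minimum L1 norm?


Axis intercepts:
  x1 = 1, x2 = 0: L1 = 1
  x1 = 0, x2 = 5/3: L1 = 5/3
x* = (1, 0)
||x*||_1 = 1.

1


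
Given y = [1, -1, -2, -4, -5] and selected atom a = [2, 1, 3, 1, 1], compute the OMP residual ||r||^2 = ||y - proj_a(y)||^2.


a^T a = 16.
a^T y = -14.
coeff = -14/16 = -7/8.
||r||^2 = 139/4.

139/4


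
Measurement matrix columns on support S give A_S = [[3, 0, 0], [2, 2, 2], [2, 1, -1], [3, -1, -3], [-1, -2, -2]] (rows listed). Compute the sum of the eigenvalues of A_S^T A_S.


Sum of eigenvalues of A_S^T A_S = trace(A_S^T A_S) = sum of squared column norms of A_S.
A_S^T A_S diagonal: [27, 10, 18].
trace = 27 + 10 + 18 = 55.

55


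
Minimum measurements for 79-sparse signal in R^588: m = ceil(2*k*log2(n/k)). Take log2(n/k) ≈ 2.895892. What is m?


log2(n/k) = log2(588/79) ≈ 2.895892.
2*k*log2(n/k) ≈ 2*79*2.895892 = 457.550936.
m = ceil(457.550936) = 458.

458


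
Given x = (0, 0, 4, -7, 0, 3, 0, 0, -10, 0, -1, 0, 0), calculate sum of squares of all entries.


Non-zero entries: [(2, 4), (3, -7), (5, 3), (8, -10), (10, -1)]
Squares: [16, 49, 9, 100, 1]
||x||_2^2 = sum = 175.

175


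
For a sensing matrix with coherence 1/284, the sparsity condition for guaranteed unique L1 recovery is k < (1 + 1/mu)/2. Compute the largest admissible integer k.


1/mu = 284.
1 + 1/mu = 285.
(1 + 1/mu)/2 = 142.5 is not an integer, so k_max = floor(142.5) = 142.

142


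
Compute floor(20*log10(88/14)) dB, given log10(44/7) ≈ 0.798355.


||x||/||e|| = 88/14 = 44/7.
log10(44/7) ≈ 0.798355.
20*log10(||x||/||e||) ≈ 20*0.798355 = 15.9671.
floor(15.9671) = 15.

15


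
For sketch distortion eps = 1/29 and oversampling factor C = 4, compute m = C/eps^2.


1/eps = 29.
(1/eps)^2 = 841.
m = 4*841 = 3364.

3364


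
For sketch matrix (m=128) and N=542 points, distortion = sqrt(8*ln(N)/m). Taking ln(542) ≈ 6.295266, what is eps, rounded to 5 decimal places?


ln(542) ≈ 6.295266.
8*ln(N)/m ≈ 8*6.295266/128 ≈ 0.39345412.
eps = sqrt(0.39345412) ≈ 0.6272592 ≈ 0.62726.

0.62726


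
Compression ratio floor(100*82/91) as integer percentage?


100*m/n = 100*82/91 ≈ 90.1099.
floor = 90.

90


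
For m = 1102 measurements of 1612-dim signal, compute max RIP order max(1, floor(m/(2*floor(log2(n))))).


floor(log2(1612)) = 10.
2*10 = 20.
m/(2*floor(log2(n))) = 1102/20 ≈ 55.1.
floor = 55.
k = max(1, 55) = 55.

55


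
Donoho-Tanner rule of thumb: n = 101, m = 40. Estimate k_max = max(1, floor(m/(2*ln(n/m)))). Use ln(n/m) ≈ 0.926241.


n/m = 101/40.
ln(n/m) ≈ 0.926241.
2*ln(n/m) ≈ 1.852482.
m/(2*ln(n/m)) ≈ 40/1.852482 ≈ 21.5927.
floor = 21.
k_max = max(1, 21) = 21.

21


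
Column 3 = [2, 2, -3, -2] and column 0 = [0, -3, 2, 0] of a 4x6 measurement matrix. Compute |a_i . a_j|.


Inner product: 2*0 + 2*-3 + -3*2 + -2*0
Products: [0, -6, -6, 0]
Sum = -12.
|dot| = 12.

12


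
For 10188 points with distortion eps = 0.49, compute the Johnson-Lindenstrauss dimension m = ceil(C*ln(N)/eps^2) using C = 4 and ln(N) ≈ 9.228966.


ln(10188) ≈ 9.228966.
eps^2 = 0.49^2 = 0.2401.
C*ln(N)/eps^2 ≈ 4*9.228966/0.2401 ≈ 153.752.
m = ceil(153.752) = 154.

154


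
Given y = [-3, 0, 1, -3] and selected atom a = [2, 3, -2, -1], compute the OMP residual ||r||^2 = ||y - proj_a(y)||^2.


a^T a = 18.
a^T y = -5.
coeff = -5/18 = -5/18.
||r||^2 = 317/18.

317/18


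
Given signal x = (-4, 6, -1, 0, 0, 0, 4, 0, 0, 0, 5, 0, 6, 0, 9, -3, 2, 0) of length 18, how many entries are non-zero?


Non-zero positions: [0, 1, 2, 6, 10, 12, 14, 15, 16].
Sparsity = 9.

9


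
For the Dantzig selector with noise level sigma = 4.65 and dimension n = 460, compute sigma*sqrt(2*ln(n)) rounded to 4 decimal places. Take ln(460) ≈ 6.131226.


ln(460) ≈ 6.131226.
2*ln(n) ≈ 12.262452.
sqrt(2*ln(n)) ≈ sqrt(12.262452) ≈ 3.501778.
threshold ≈ 4.65*3.501778 = 16.2832677 ≈ 16.2833.

16.2833


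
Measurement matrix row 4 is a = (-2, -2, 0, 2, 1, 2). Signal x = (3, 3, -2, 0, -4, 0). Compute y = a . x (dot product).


Non-zero terms: ['-2*3', '-2*3', '0*-2', '1*-4']
Products: [-6, -6, 0, -4]
y = sum = -16.

-16


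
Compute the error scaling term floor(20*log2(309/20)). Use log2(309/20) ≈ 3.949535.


log2(n/k) = log2(309/20) ≈ 3.949535.
k*log2(n/k) ≈ 20*3.949535 = 78.9907.
floor(78.9907) = 78.

78


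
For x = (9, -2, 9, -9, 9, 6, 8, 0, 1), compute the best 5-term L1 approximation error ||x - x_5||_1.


Sorted |x_i| descending: [9, 9, 9, 9, 8, 6, 2, 1, 0]
Keep top 5: [9, 9, 9, 9, 8]
Tail entries: [6, 2, 1, 0]
L1 error = sum of tail = 9.

9
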